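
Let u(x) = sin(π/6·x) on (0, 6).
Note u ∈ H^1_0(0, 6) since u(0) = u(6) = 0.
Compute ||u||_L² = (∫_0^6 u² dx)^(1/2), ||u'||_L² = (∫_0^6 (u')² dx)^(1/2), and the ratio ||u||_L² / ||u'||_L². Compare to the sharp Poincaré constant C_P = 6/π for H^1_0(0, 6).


||u||_L² / ||u'||_L² = 6/π = C_P.

u(x) = sin(π/6·x), so u'(x) = π*cos(π*x/6)/6.
Writing u(x) = A·sin(kπx/L) with A = 1 and k = 1, use ∫_0^L sin²(kπx/L) dx = L/2 and ∫_0^L cos²(kπx/L) dx = L/2.
u² = 1·sin²(π/6·x) and (u')² = π^2/36·cos²(π/6·x), and each of sin², cos² integrates to L/2 = 3 over (0, 6).
∫_0^6 u² dx = 3, so ||u||_L² = sqrt(3).
∫_0^6 (u')² dx = π^2/12, so ||u'||_L² = sqrt(3)*π/6.
Ratio ||u||_L² / ||u'||_L² = 6/π.
Sharp Poincaré constant on H^1_0(0, 6) is C_P = L/π = 6/π, achieved by sin(π/6·x).
This is the k = 1 eigenfunction (up to amplitude), so the ratio equals the sharp Poincaré constant exactly.


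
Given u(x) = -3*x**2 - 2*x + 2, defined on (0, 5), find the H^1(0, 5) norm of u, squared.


||u||_{H^1}^2 = 26720/3

The H^1 norm (squared) on an interval (0, L) is
  ||u||_{H^1}^2 = ∫_0^L u(x)^2 dx + ∫_0^L u'(x)^2 dx.
Compute u'(x) = -6*x - 2.
Then u(x)^2 = 9*x**4 + 12*x**3 - 8*x**2 - 8*x + 4 and u'(x)^2 = 36*x**2 + 24*x + 4.
Integrate each monomial from 0 to 5 using ∫_0^5 c·x^n dx = c·5^(n+1)/(n+1):
  ∫_0^5 u(x)^2 dx = ∫_0^5 (9*x^4 + 12*x^3 - 8*x^2 - 8*x + 4) dx. Term by term:
    ∫_0^5 9*x^4 dx = 5625;  ∫_0^5 12*x^3 dx = 1875;  ∫_0^5 -8*x^2 dx = -1000/3;
    ∫_0^5 -8*x dx = -100;  ∫_0^5 4 dx = 20.
  Sum: 5625 + 1875 − 1000/3 − 100 + 20 = 21260/3.
  ∫_0^5 u'(x)^2 dx = ∫_0^5 (36*x^2 + 24*x + 4) dx. Term by term:
    ∫_0^5 36*x^2 dx = 1500;  ∫_0^5 24*x dx = 300;  ∫_0^5 4 dx = 20.
  Sum: 1500 + 300 + 20 = 1820.
Adding: ||u||_{H^1}^2 = 21260/3 + 1820 = 26720/3.


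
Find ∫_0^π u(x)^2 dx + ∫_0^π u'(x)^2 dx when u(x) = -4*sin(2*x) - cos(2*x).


||u||_{H^1(0,π)}^2 = 85*π/2

u'(x) = 2*sin(2*x) - 8*cos(2*x).
Expand u² and (u')² and integrate term by term on (0, π), using: for integers n ≥ 1, ∫_0^π sin²(nx) dx = ∫_0^π cos²(nx) dx = π/2; for n ≠ n', ∫_0^π sin(nx)sin(n'x) dx = ∫_0^π cos(nx)cos(n'x) dx = 0; and by product-to-sum, ∫_0^π sin(nx)cos(n'x) dx = ½∫_0^π [sin((n+n')x) + sin((n−n')x)] dx, which is 0 when n+n' is even and 2n/(n²−n'²) when n+n' is odd (it need not vanish on (0, π)).
  u² squared terms: (-1)²·∫cos(2x)² dx = 1·π/2 = π/2;  (-4)²·∫sin(2x)² dx = 16·π/2 = 8*π.
  u² cross terms: 2·(-1)·(-4)·∫cos(2x)·sin(2x) dx = 8·(0) = 0.
  So ∫_0^π u² dx = π/2 + 8*π + 0 = 17*π/2.
  (u')² squared terms: (-8)²·∫cos(2x)² dx = 64·π/2 = 32*π;  (2)²·∫sin(2x)² dx = 4·π/2 = 2*π.
  (u')² cross terms: 2·(-8)·(2)·∫cos(2x)·sin(2x) dx = -32·(0) = 0.
  So ∫_0^π (u')² dx = 32*π + 2*π + 0 = 34*π.
||u||_{H^1}^2 = (17*π/2) + (34*π) = 85*π/2.


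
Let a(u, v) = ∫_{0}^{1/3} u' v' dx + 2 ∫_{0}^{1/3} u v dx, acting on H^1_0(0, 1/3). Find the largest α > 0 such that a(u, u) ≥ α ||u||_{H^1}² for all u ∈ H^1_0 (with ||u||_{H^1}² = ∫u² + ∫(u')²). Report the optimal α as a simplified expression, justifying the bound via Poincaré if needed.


α = 1

Coercivity of a(·,·) on H^1_0(0, 1/3) means a(u, u) ≥ α ||u||_{H^1}² for every u ∈ H^1_0.
The interval has length L = 1/3, and Poincaré/coercivity depend only on L. Here a(u, u) = ∫(u')² + (2)·∫u².
Here c = 2 ≥ 1, so a(u,u) = ∫(u')² + c∫u² ≥ ∫(u')² + ∫u² = ||u||_{H^1}², i.e. α = 1 works. No larger α is possible: a(u,u) ≥ α||u||_{H^1}² means (1−α)∫(u')² ≥ (α−c)∫u², and for the modes u_n = sin(nπ(x−x₀)/L) (x₀ the left endpoint) one has ∫u_n²/∫(u_n')² = (L/(nπ))² → 0, so a(u_n,u_n)/||u_n||_{H^1}² → 1. Hence the optimal constant is α = 1.
Therefore α = 1.


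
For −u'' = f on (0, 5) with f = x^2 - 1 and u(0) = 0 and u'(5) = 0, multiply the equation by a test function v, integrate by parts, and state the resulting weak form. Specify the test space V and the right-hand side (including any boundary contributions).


V = {v ∈ H^1(0, 5) : v(0) = 0} (test functions vanish at x = 0 where u is specified); weak form: ∫_0^5 u'v' dx = ∫_0^5 (x^2 - 1) v dx for all v ∈ V.

Multiply both sides by a test function v and integrate from 0 to 5:
  ∫_0^5 −u''(x) v(x) dx = ∫_0^5 f(x) v(x) dx.
Integrate the LHS by parts once:
  ∫_0^5 −u'' v dx = −[u'(x) v(x)]_0^5 + ∫_0^5 u'(x) v'(x) dx.
Thus ∫_0^5 u'(x) v'(x) dx = ∫_0^5 f(x) v(x) dx + [u'(x) v(x)]_0^5.
Choose V so that boundary terms are either known or forced to vanish.
Mixed BC: u(0) = 0 (Dirichlet) and u'(5) = 0 (Neumann). Define V = {v ∈ H^1(0, 5) : v(0) = 0}. Then [u' v]_0^5 = u'(5)·v(5) − u'(0)·0 = 0.
Weak formulation: find u (satisfying any essential BC) such that ∫_0^5 u'(x) v'(x) dx = ∫_0^5 f v dx for all v ∈ V (Dirichlet at 0 absorbed into V; the Neumann datum at x = 5 is zero, so no boundary term remains).
Substituting f(x) = x^2 - 1, the right-hand side is ∫_0^5 (x^2 - 1) v dx.


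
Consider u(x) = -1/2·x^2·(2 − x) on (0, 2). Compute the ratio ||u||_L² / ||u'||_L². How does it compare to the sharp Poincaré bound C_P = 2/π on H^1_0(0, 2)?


||u||_L² / ||u'||_L² = sqrt(14)/7 < C_P = 2/π.

u(x) = -1/2·x^2·(2 − x), so u'(x) = x*(3*x - 4)/2.
u(x) = -1/2·x^2·(2 − x) vanishes at x = 0 and x = 2, so u ∈ H^1_0(0, 2). Differentiate via the product rule and integrate the resulting polynomials term by term.
  ∫_0^2 u² dx = ∫_0^2 (x^6/4 - x^5 + x^4) dx. Term by term:
    ∫_0^2 x^6/4 dx = 32/7;  ∫_0^2 -x^5 dx = -32/3;  ∫_0^2 x^4 dx = 32/5.
  Sum: 32/7 − 32/3 + 32/5 = 32/105.
  ∫_0^2 (u')² dx = ∫_0^2 (9*x^4/4 - 6*x^3 + 4*x^2) dx. Term by term:
    ∫_0^2 9*x^4/4 dx = 72/5;  ∫_0^2 -6*x^3 dx = -24;  ∫_0^2 4*x^2 dx = 32/3.
  Sum: 72/5 − 24 + 32/3 = 16/15.
∫_0^2 u² dx = 32/105, so ||u||_L² = 4*sqrt(210)/105.
∫_0^2 (u')² dx = 16/15, so ||u'||_L² = 4*sqrt(15)/15.
Ratio ||u||_L² / ||u'||_L² = sqrt(14)/7.
Sharp Poincaré constant on H^1_0(0, 2) is C_P = L/π = 2/π, achieved by sin(π/2·x).
A polynomial bump cannot attain the sharp Poincaré constant (only the first sine eigenfunction does), so the ratio is strictly less than C_P, consistent with ||u||_L² ≤ C_P ||u'||_L².


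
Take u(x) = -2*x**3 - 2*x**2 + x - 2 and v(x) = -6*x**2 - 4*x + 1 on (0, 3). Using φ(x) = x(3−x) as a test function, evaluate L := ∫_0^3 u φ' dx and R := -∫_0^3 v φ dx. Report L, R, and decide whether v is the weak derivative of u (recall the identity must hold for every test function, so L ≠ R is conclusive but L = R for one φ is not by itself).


LHS = 477/5, RHS = 477/5. Yes, v = u' weakly.

u(x) = -2*x**3 - 2*x**2 + x - 2, classical derivative u'(x) = -6*x**2 - 4*x + 1.
φ(x) = x(3−x), so φ'(x) = 3 - 2*x.
Note φ(0) = φ(3) = 0, so the boundary term u·φ vanishes.
LHS = ∫_0^3 u(x) φ'(x) dx = ∫_0^3 (4*x^4 - 2*x^3 - 8*x^2 + 7*x - 6) dx. Term by term:
  ∫_0^3 4*x^4 dx = 972/5;  ∫_0^3 -2*x^3 dx = -81/2;  ∫_0^3 -8*x^2 dx = -72;
  ∫_0^3 7*x dx = 63/2;  ∫_0^3 -6 dx = -18.
Sum: 972/5 − 81/2 − 72 + 63/2 − 18 = 477/5.
So LHS = 477/5.
∫_0^3 v(x) φ(x) dx = ∫_0^3 (6*x^4 - 14*x^3 - 13*x^2 + 3*x) dx. Term by term:
  ∫_0^3 6*x^4 dx = 1458/5;  ∫_0^3 -14*x^3 dx = -567/2;  ∫_0^3 -13*x^2 dx = -117;
  ∫_0^3 3*x dx = 27/2.
Sum: 1458/5 − 567/2 − 117 + 27/2 = -477/5.
So RHS = -∫_0^3 v(x) φ(x) dx = 477/5.
LHS = RHS, so the identity holds for this test φ.
Moreover u is smooth here and v(x) = u'(x) = -6*x**2 - 4*x + 1 pointwise, so the identity holds for every test function. Hence v is the weak derivative of u.


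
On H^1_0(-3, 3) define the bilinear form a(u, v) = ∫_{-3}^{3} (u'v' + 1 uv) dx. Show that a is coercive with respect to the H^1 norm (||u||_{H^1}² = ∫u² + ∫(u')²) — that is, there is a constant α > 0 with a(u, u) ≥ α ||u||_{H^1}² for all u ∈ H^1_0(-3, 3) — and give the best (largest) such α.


α = 1

Coercivity of a(·,·) on H^1_0(-3, 3) means a(u, u) ≥ α ||u||_{H^1}² for every u ∈ H^1_0.
The interval has length L = 6, and Poincaré/coercivity depend only on L. Here a(u, u) = ∫(u')² + (1)·∫u².
Here c = 1 ≥ 1, so a(u,u) = ∫(u')² + c∫u² ≥ ∫(u')² + ∫u² = ||u||_{H^1}², i.e. α = 1 works. No larger α is possible: a(u,u) ≥ α||u||_{H^1}² means (1−α)∫(u')² ≥ (α−c)∫u², and for the modes u_n = sin(nπ(x−x₀)/L) (x₀ the left endpoint) one has ∫u_n²/∫(u_n')² = (L/(nπ))² → 0, so a(u_n,u_n)/||u_n||_{H^1}² → 1. Hence the optimal constant is α = 1.
Therefore α = 1.


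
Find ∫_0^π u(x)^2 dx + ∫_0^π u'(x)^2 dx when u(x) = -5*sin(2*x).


||u||_{H^1(0,π)}^2 = 125*π/2

u'(x) = -10*cos(2*x).
Expand u² and (u')² and integrate term by term on (0, π), using: for integers n ≥ 1, ∫_0^π sin²(nx) dx = ∫_0^π cos²(nx) dx = π/2; for n ≠ n', ∫_0^π sin(nx)sin(n'x) dx = ∫_0^π cos(nx)cos(n'x) dx = 0; and by product-to-sum, ∫_0^π sin(nx)cos(n'x) dx = ½∫_0^π [sin((n+n')x) + sin((n−n')x)] dx, which is 0 when n+n' is even and 2n/(n²−n'²) when n+n' is odd (it need not vanish on (0, π)).
  u² squared terms: (-5)²·∫sin(2x)² dx = 25·π/2 = 25*π/2.
  So ∫_0^π u² dx = 25*π/2.
  (u')² squared terms: (-10)²·∫cos(2x)² dx = 100·π/2 = 50*π.
  So ∫_0^π (u')² dx = 50*π.
||u||_{H^1}^2 = (25*π/2) + (50*π) = 125*π/2.


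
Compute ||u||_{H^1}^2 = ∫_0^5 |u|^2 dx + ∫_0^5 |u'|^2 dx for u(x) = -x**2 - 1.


||u||_{H^1}^2 = 880

The H^1 norm (squared) on an interval (0, L) is
  ||u||_{H^1}^2 = ∫_0^L u(x)^2 dx + ∫_0^L u'(x)^2 dx.
Compute u'(x) = -2*x.
Then u(x)^2 = x**4 + 2*x**2 + 1 and u'(x)^2 = 4*x**2.
Integrate each monomial from 0 to 5 using ∫_0^5 c·x^n dx = c·5^(n+1)/(n+1):
  ∫_0^5 u(x)^2 dx = ∫_0^5 (x^4 + 2*x^2 + 1) dx. Term by term:
    ∫_0^5 x^4 dx = 625;  ∫_0^5 2*x^2 dx = 250/3;  ∫_0^5 1 dx = 5.
  Sum: 625 + 250/3 + 5 = 2140/3.
  ∫_0^5 u'(x)^2 dx = ∫_0^5 (4*x^2) dx. Term by term:
    ∫_0^5 4*x^2 dx = 500/3.
Adding: ||u||_{H^1}^2 = 2140/3 + 500/3 = 880.


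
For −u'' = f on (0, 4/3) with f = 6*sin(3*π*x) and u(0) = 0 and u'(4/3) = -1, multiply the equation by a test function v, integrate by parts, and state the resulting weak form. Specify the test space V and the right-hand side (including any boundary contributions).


V = {v ∈ H^1(0, 4/3) : v(0) = 0} (test functions vanish at x = 0 where u is specified); weak form: ∫_0^4/3 u'v' dx = ∫_0^4/3 (6*sin(3*π*x)) v dx − v(4/3) for all v ∈ V.

Multiply both sides by a test function v and integrate from 0 to 4/3:
  ∫_0^4/3 −u''(x) v(x) dx = ∫_0^4/3 f(x) v(x) dx.
Integrate the LHS by parts once:
  ∫_0^4/3 −u'' v dx = −[u'(x) v(x)]_0^4/3 + ∫_0^4/3 u'(x) v'(x) dx.
Thus ∫_0^4/3 u'(x) v'(x) dx = ∫_0^4/3 f(x) v(x) dx + [u'(x) v(x)]_0^4/3.
Choose V so that boundary terms are either known or forced to vanish.
Mixed BC: u(0) = 0 (Dirichlet) and u'(4/3) = -1 (Neumann). Define V = {v ∈ H^1(0, 4/3) : v(0) = 0}. Then [u' v]_0^4/3 = u'(4/3)·v(4/3) − u'(0)·0 = − v(4/3).
Weak formulation: find u (satisfying any essential BC) such that ∫_0^4/3 u'(x) v'(x) dx = ∫_0^4/3 f v dx − v(4/3) for all v ∈ V (Dirichlet at 0 absorbed into V; Neumann datum at x = 4/3 contributes the boundary term).
Substituting f(x) = 6*sin(3*π*x), the right-hand side is ∫_0^4/3 (6*sin(3*π*x)) v dx − v(4/3).


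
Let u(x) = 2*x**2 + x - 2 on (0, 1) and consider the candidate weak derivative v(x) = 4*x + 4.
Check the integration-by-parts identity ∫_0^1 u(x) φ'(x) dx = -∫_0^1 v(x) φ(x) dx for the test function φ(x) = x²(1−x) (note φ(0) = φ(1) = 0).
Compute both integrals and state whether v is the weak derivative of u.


LHS = -17/60, RHS = -8/15. No, v is not the weak derivative of u.

u(x) = 2*x**2 + x - 2, classical derivative u'(x) = 4*x + 1.
φ(x) = x²(1−x), so φ'(x) = x*(2 - 3*x).
Note φ(0) = φ(1) = 0, so the boundary term u·φ vanishes.
LHS = ∫_0^1 u(x) φ'(x) dx = ∫_0^1 (-6*x^4 + x^3 + 8*x^2 - 4*x) dx. Term by term:
  ∫_0^1 -6*x^4 dx = -6/5;  ∫_0^1 x^3 dx = 1/4;  ∫_0^1 8*x^2 dx = 8/3;
  ∫_0^1 -4*x dx = -2.
Sum: -6/5 + 1/4 + 8/3 − 2 = -17/60.
So LHS = -17/60.
∫_0^1 v(x) φ(x) dx = ∫_0^1 (-4*x^4 + 4*x^2) dx. Term by term:
  ∫_0^1 -4*x^4 dx = -4/5;  ∫_0^1 4*x^2 dx = 4/3.
Sum: -4/5 + 4/3 = 8/15.
So RHS = -∫_0^1 v(x) φ(x) dx = -8/15.
LHS − RHS = 1/4 ≠ 0, so the identity fails.
(For a valid weak derivative the identity must hold for EVERY test function, in particular this one. The failure shows v is NOT the weak derivative of u.)
Correct weak derivative would be u'(x) = 4*x + 1.


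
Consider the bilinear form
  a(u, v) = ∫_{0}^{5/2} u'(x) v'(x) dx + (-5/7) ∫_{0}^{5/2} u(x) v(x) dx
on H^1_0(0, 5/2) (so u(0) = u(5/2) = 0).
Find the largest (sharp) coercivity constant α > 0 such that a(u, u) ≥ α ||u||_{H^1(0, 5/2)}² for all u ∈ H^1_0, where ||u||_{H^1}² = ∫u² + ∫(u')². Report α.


α = (-125 + 28*π^2)/(7*(25 + 4*π^2))

Coercivity of a(·,·) on H^1_0(0, 5/2) means a(u, u) ≥ α ||u||_{H^1}² for every u ∈ H^1_0.
The interval has length L = 5/2, and Poincaré/coercivity depend only on L. Here a(u, u) = ∫(u')² + (-5/7)·∫u².
Here c = -5/7 < 0 with |c| < (π/L)² = 4*π^2/25, so coercivity still holds. The condition a(u,u) ≥ α||u||_{H^1}² reads (1−α)∫(u')² ≥ (α−c)∫u². Any admissible α is ≤ 1 (rapidly oscillating u have ∫u²/∫(u')² → 0), and α = 1 would force 0 ≥ (1−c)∫u², impossible since c < 1; so 1−α > 0. By the sharp Poincaré inequality on H^1_0 of an interval of length L, ∫(u')² ≥ (π/L)²∫u² with equality for the first sine mode sin(π(x−x₀)/L) (x₀ the left endpoint), so the inequality holds for all u iff (1−α)(π/L)² ≥ α − c, i.e. α ≤ ((π/L)² + c)/((π/L)² + 1) = (1 + c(L/π)²)/(1 + (L/π)²). (Direct route, valid since c ≤ 0: Poincaré gives c∫u² ≥ c(L/π)²∫(u')², so a(u,u) ≥ (1 + c(L/π)²)∫(u')², while ||u||_{H^1}² ≤ (1 + (L/π)²)∫(u')²; dividing yields the same α.) With (π/L)² = 4*π^2/25 and c = -5/7, the largest admissible constant is α = ((π/L)² + c)/((π/L)² + 1).
Simplifying, α = (-125 + 28*π^2)/(7*(25 + 4*π^2)).


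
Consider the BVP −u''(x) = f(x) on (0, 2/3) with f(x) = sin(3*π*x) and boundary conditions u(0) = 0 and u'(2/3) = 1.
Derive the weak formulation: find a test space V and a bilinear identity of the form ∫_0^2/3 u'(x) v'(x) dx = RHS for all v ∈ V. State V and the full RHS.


V = {v ∈ H^1(0, 2/3) : v(0) = 0} (test functions vanish at x = 0 where u is specified); weak form: ∫_0^2/3 u'v' dx = ∫_0^2/3 (sin(3*π*x)) v dx + v(2/3) for all v ∈ V.

Multiply both sides by a test function v and integrate from 0 to 2/3:
  ∫_0^2/3 −u''(x) v(x) dx = ∫_0^2/3 f(x) v(x) dx.
Integrate the LHS by parts once:
  ∫_0^2/3 −u'' v dx = −[u'(x) v(x)]_0^2/3 + ∫_0^2/3 u'(x) v'(x) dx.
Thus ∫_0^2/3 u'(x) v'(x) dx = ∫_0^2/3 f(x) v(x) dx + [u'(x) v(x)]_0^2/3.
Choose V so that boundary terms are either known or forced to vanish.
Mixed BC: u(0) = 0 (Dirichlet) and u'(2/3) = 1 (Neumann). Define V = {v ∈ H^1(0, 2/3) : v(0) = 0}. Then [u' v]_0^2/3 = u'(2/3)·v(2/3) − u'(0)·0 = v(2/3).
Weak formulation: find u (satisfying any essential BC) such that ∫_0^2/3 u'(x) v'(x) dx = ∫_0^2/3 f v dx + v(2/3) for all v ∈ V (Dirichlet at 0 absorbed into V; Neumann datum at x = 2/3 contributes the boundary term).
Substituting f(x) = sin(3*π*x), the right-hand side is ∫_0^2/3 (sin(3*π*x)) v dx + v(2/3).


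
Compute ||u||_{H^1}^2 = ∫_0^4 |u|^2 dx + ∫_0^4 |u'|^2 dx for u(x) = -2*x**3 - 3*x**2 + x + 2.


||u||_{H^1}^2 = 3139124/105

The H^1 norm (squared) on an interval (0, L) is
  ||u||_{H^1}^2 = ∫_0^L u(x)^2 dx + ∫_0^L u'(x)^2 dx.
Compute u'(x) = -6*x**2 - 6*x + 1.
Then u(x)^2 = 4*x**6 + 12*x**5 + 5*x**4 - 14*x**3 - 11*x**2 + 4*x + 4 and u'(x)^2 = 36*x**4 + 72*x**3 + 24*x**2 - 12*x + 1.
Integrate each monomial from 0 to 4 using ∫_0^4 c·x^n dx = c·4^(n+1)/(n+1):
  ∫_0^4 u(x)^2 dx = ∫_0^4 (4*x^6 + 12*x^5 + 5*x^4 - 14*x^3 - 11*x^2 + 4*x + 4) dx. Term by term:
    ∫_0^4 4*x^6 dx = 65536/7;  ∫_0^4 12*x^5 dx = 8192;  ∫_0^4 5*x^4 dx = 1024;
    ∫_0^4 -14*x^3 dx = -896;  ∫_0^4 -11*x^2 dx = -704/3;  ∫_0^4 4*x dx = 32;
    ∫_0^4 4 dx = 16.
  Sum: 65536/7 + 8192 + 1024 − 896 − 704/3 + 32 + 16 = 367408/21.
  ∫_0^4 u'(x)^2 dx = ∫_0^4 (36*x^4 + 72*x^3 + 24*x^2 - 12*x + 1) dx. Term by term:
    ∫_0^4 36*x^4 dx = 36864/5;  ∫_0^4 72*x^3 dx = 4608;  ∫_0^4 24*x^2 dx = 512;
    ∫_0^4 -12*x dx = -96;  ∫_0^4 1 dx = 4.
  Sum: 36864/5 + 4608 + 512 − 96 + 4 = 62004/5.
Adding: ||u||_{H^1}^2 = 367408/21 + 62004/5 = 3139124/105.


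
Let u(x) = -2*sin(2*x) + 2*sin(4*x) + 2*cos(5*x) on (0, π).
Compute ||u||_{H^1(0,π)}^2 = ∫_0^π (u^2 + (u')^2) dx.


||u||_{H^1(0,π)}^2 = -9152/63 + 96*π

u'(x) = -10*sin(5*x) - 4*cos(2*x) + 8*cos(4*x).
Expand u² and (u')² and integrate term by term on (0, π), using: for integers n ≥ 1, ∫_0^π sin²(nx) dx = ∫_0^π cos²(nx) dx = π/2; for n ≠ n', ∫_0^π sin(nx)sin(n'x) dx = ∫_0^π cos(nx)cos(n'x) dx = 0; and by product-to-sum, ∫_0^π sin(nx)cos(n'x) dx = ½∫_0^π [sin((n+n')x) + sin((n−n')x)] dx, which is 0 when n+n' is even and 2n/(n²−n'²) when n+n' is odd (it need not vanish on (0, π)).
  u² squared terms: (-2)²·∫sin(2x)² dx = 4·π/2 = 2*π;  (2)²·∫cos(5x)² dx = 4·π/2 = 2*π;  (2)²·∫sin(4x)² dx = 4·π/2 = 2*π.
  u² cross terms: 2·(-2)·(2)·∫sin(2x)·cos(5x) dx = -8·(-4/21) = 32/21;  2·(-2)·(2)·∫sin(2x)·sin(4x) dx = -8·(0) = 0;  2·(2)·(2)·∫cos(5x)·sin(4x) dx = 8·(-8/9) = -64/9.
  So ∫_0^π u² dx = 2*π + 2*π + 2*π + 32/21 + 0 − 64/9 = -352/63 + 6*π.
  (u')² squared terms: (-10)²·∫sin(5x)² dx = 100·π/2 = 50*π;  (-4)²·∫cos(2x)² dx = 16·π/2 = 8*π;  (8)²·∫cos(4x)² dx = 64·π/2 = 32*π.
  (u')² cross terms: 2·(-10)·(-4)·∫sin(5x)·cos(2x) dx = 80·(10/21) = 800/21;  2·(-10)·(8)·∫sin(5x)·cos(4x) dx = -160·(10/9) = -1600/9;  2·(-4)·(8)·∫cos(2x)·cos(4x) dx = -64·(0) = 0.
  So ∫_0^π (u')² dx = 50*π + 8*π + 32*π + 800/21 − 1600/9 + 0 = -8800/63 + 90*π.
||u||_{H^1}^2 = (-352/63 + 6*π) + (-8800/63 + 90*π) = -9152/63 + 96*π.


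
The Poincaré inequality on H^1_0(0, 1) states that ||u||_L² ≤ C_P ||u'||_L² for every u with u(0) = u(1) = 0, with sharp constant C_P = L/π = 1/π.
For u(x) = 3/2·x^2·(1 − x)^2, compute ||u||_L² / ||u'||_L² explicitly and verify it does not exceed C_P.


||u||_L² / ||u'||_L² = sqrt(3)/6 < C_P = 1/π.

u(x) = 3/2·x^2·(1 − x)^2, so u'(x) = 3*x*(x - 1)*(2*x - 1).
u(x) = 3/2·x^2·(1 − x)^2 vanishes at x = 0 and x = 1, so u ∈ H^1_0(0, 1). Differentiate via the product rule and integrate the resulting polynomials term by term.
  ∫_0^1 u² dx = ∫_0^1 (9*x^8/4 - 9*x^7 + 27*x^6/2 - 9*x^5 + 9*x^4/4) dx. Term by term:
    ∫_0^1 9*x^8/4 dx = 1/4;  ∫_0^1 -9*x^7 dx = -9/8;  ∫_0^1 27*x^6/2 dx = 27/14;
    ∫_0^1 -9*x^5 dx = -3/2;  ∫_0^1 9*x^4/4 dx = 9/20.
  Sum: 1/4 − 9/8 + 27/14 − 3/2 + 9/20 = 1/280.
  ∫_0^1 (u')² dx = ∫_0^1 (36*x^6 - 108*x^5 + 117*x^4 - 54*x^3 + 9*x^2) dx. Term by term:
    ∫_0^1 36*x^6 dx = 36/7;  ∫_0^1 -108*x^5 dx = -18;  ∫_0^1 117*x^4 dx = 117/5;
    ∫_0^1 -54*x^3 dx = -27/2;  ∫_0^1 9*x^2 dx = 3.
  Sum: 36/7 − 18 + 117/5 − 27/2 + 3 = 3/70.
∫_0^1 u² dx = 1/280, so ||u||_L² = sqrt(70)/140.
∫_0^1 (u')² dx = 3/70, so ||u'||_L² = sqrt(210)/70.
Ratio ||u||_L² / ||u'||_L² = sqrt(3)/6.
Sharp Poincaré constant on H^1_0(0, 1) is C_P = L/π = 1/π, achieved by sin(π·x).
A polynomial bump cannot attain the sharp Poincaré constant (only the first sine eigenfunction does), so the ratio is strictly less than C_P, consistent with ||u||_L² ≤ C_P ||u'||_L².


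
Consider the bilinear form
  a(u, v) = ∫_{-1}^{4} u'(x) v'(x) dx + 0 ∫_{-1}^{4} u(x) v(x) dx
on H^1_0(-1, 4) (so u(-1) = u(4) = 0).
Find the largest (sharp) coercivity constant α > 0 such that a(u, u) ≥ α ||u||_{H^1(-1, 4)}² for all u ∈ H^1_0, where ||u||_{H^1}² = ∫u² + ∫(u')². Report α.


α = π^2/(π^2 + 25)

Coercivity of a(·,·) on H^1_0(-1, 4) means a(u, u) ≥ α ||u||_{H^1}² for every u ∈ H^1_0.
The interval has length L = 5, and Poincaré/coercivity depend only on L. Here a(u, u) = ∫(u')² + (0)·∫u².
Here c = 0, so a(u,u) = ∫(u')² alone. The condition a(u,u) ≥ α||u||_{H^1}² reads (1−α)∫(u')² ≥ (α−c)∫u². Any admissible α is ≤ 1 (rapidly oscillating u have ∫u²/∫(u')² → 0), and α = 1 would force 0 ≥ (1−c)∫u², impossible since c < 1; so 1−α > 0. By the sharp Poincaré inequality on H^1_0 of an interval of length L, ∫(u')² ≥ (π/L)²∫u² with equality for the first sine mode sin(π(x−x₀)/L) (x₀ the left endpoint), so the inequality holds for all u iff (1−α)(π/L)² ≥ α − c, i.e. α ≤ ((π/L)² + c)/((π/L)² + 1) = (1 + c(L/π)²)/(1 + (L/π)²). (Direct route, valid since c ≤ 0: Poincaré gives c∫u² ≥ c(L/π)²∫(u')², so a(u,u) ≥ (1 + c(L/π)²)∫(u')², while ||u||_{H^1}² ≤ (1 + (L/π)²)∫(u')²; dividing yields the same α.) With (π/L)² = π^2/25 and c = 0, the largest admissible constant is α = ((π/L)² + c)/((π/L)² + 1).
Simplifying, α = π^2/(π^2 + 25).


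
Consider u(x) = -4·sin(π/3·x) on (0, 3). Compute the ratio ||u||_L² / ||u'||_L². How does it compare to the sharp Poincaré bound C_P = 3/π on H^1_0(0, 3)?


||u||_L² / ||u'||_L² = 3/π = C_P.

u(x) = -4·sin(π/3·x), so u'(x) = -4*π*cos(π*x/3)/3.
Writing u(x) = A·sin(kπx/L) with A = -4 and k = 1, use ∫_0^L sin²(kπx/L) dx = L/2 and ∫_0^L cos²(kπx/L) dx = L/2.
u² = 16·sin²(π/3·x) and (u')² = 16*π^2/9·cos²(π/3·x), and each of sin², cos² integrates to L/2 = 3/2 over (0, 3).
∫_0^3 u² dx = 24, so ||u||_L² = 2*sqrt(6).
∫_0^3 (u')² dx = 8*π^2/3, so ||u'||_L² = 2*sqrt(6)*π/3.
Ratio ||u||_L² / ||u'||_L² = 3/π.
Sharp Poincaré constant on H^1_0(0, 3) is C_P = L/π = 3/π, achieved by sin(π/3·x).
This is the k = 1 eigenfunction (up to amplitude), so the ratio equals the sharp Poincaré constant exactly.


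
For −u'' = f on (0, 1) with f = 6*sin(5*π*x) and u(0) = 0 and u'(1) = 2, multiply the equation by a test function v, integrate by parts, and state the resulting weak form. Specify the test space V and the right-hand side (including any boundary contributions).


V = {v ∈ H^1(0, 1) : v(0) = 0} (test functions vanish at x = 0 where u is specified); weak form: ∫_0^1 u'v' dx = ∫_0^1 (6*sin(5*π*x)) v dx + 2·v(1) for all v ∈ V.

Multiply both sides by a test function v and integrate from 0 to 1:
  ∫_0^1 −u''(x) v(x) dx = ∫_0^1 f(x) v(x) dx.
Integrate the LHS by parts once:
  ∫_0^1 −u'' v dx = −[u'(x) v(x)]_0^1 + ∫_0^1 u'(x) v'(x) dx.
Thus ∫_0^1 u'(x) v'(x) dx = ∫_0^1 f(x) v(x) dx + [u'(x) v(x)]_0^1.
Choose V so that boundary terms are either known or forced to vanish.
Mixed BC: u(0) = 0 (Dirichlet) and u'(1) = 2 (Neumann). Define V = {v ∈ H^1(0, 1) : v(0) = 0}. Then [u' v]_0^1 = u'(1)·v(1) − u'(0)·0 = 2·v(1).
Weak formulation: find u (satisfying any essential BC) such that ∫_0^1 u'(x) v'(x) dx = ∫_0^1 f v dx + 2·v(1) for all v ∈ V (Dirichlet at 0 absorbed into V; Neumann datum at x = 1 contributes the boundary term).
Substituting f(x) = 6*sin(5*π*x), the right-hand side is ∫_0^1 (6*sin(5*π*x)) v dx + 2·v(1).


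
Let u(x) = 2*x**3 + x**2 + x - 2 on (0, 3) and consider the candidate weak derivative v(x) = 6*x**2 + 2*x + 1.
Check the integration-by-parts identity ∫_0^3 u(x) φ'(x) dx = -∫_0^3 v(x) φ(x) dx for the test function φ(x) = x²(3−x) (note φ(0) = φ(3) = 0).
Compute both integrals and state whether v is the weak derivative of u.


LHS = -3537/20, RHS = -3537/20. Yes, v = u' weakly.

u(x) = 2*x**3 + x**2 + x - 2, classical derivative u'(x) = 6*x**2 + 2*x + 1.
φ(x) = x²(3−x), so φ'(x) = 3*x*(2 - x).
Note φ(0) = φ(3) = 0, so the boundary term u·φ vanishes.
LHS = ∫_0^3 u(x) φ'(x) dx = ∫_0^3 (-6*x^5 + 9*x^4 + 3*x^3 + 12*x^2 - 12*x) dx. Term by term:
  ∫_0^3 -6*x^5 dx = -729;  ∫_0^3 9*x^4 dx = 2187/5;  ∫_0^3 3*x^3 dx = 243/4;
  ∫_0^3 12*x^2 dx = 108;  ∫_0^3 -12*x dx = -54.
Sum: -729 + 2187/5 + 243/4 + 108 − 54 = -3537/20.
So LHS = -3537/20.
∫_0^3 v(x) φ(x) dx = ∫_0^3 (-6*x^5 + 16*x^4 + 5*x^3 + 3*x^2) dx. Term by term:
  ∫_0^3 -6*x^5 dx = -729;  ∫_0^3 16*x^4 dx = 3888/5;  ∫_0^3 5*x^3 dx = 405/4;
  ∫_0^3 3*x^2 dx = 27.
Sum: -729 + 3888/5 + 405/4 + 27 = 3537/20.
So RHS = -∫_0^3 v(x) φ(x) dx = -3537/20.
LHS = RHS, so the identity holds for this test φ.
Moreover u is smooth here and v(x) = u'(x) = 6*x**2 + 2*x + 1 pointwise, so the identity holds for every test function. Hence v is the weak derivative of u.


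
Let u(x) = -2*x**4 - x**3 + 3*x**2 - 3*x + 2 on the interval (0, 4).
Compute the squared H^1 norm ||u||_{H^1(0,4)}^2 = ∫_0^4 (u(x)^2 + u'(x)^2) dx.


||u||_{H^1}^2 = 18549388/63

The H^1 norm (squared) on an interval (0, L) is
  ||u||_{H^1}^2 = ∫_0^L u(x)^2 dx + ∫_0^L u'(x)^2 dx.
Compute u'(x) = -8*x**3 - 3*x**2 + 6*x - 3.
Then u(x)^2 = 4*x**8 + 4*x**7 - 11*x**6 + 6*x**5 + 7*x**4 - 22*x**3 + 21*x**2 - 12*x + 4 and u'(x)^2 = 64*x**6 + 48*x**5 - 87*x**4 + 12*x**3 + 54*x**2 - 36*x + 9.
Integrate each monomial from 0 to 4 using ∫_0^4 c·x^n dx = c·4^(n+1)/(n+1):
  ∫_0^4 u(x)^2 dx = ∫_0^4 (4*x^8 + 4*x^7 - 11*x^6 + 6*x^5 + 7*x^4 - 22*x^3 + 21*x^2 - 12*x + 4) dx. Term by term:
    ∫_0^4 4*x^8 dx = 1048576/9;  ∫_0^4 4*x^7 dx = 32768;  ∫_0^4 -11*x^6 dx = -180224/7;
    ∫_0^4 6*x^5 dx = 4096;  ∫_0^4 7*x^4 dx = 7168/5;  ∫_0^4 -22*x^3 dx = -1408;
    ∫_0^4 21*x^2 dx = 448;  ∫_0^4 -12*x dx = -96;  ∫_0^4 4 dx = 16.
  Sum: 1048576/9 + 32768 − 180224/7 + 4096 + 7168/5 − 1408 + 448 − 96 + 16 = 40326224/315.
  ∫_0^4 u'(x)^2 dx = ∫_0^4 (64*x^6 + 48*x^5 - 87*x^4 + 12*x^3 + 54*x^2 - 36*x + 9) dx. Term by term:
    ∫_0^4 64*x^6 dx = 1048576/7;  ∫_0^4 48*x^5 dx = 32768;  ∫_0^4 -87*x^4 dx = -89088/5;
    ∫_0^4 12*x^3 dx = 768;  ∫_0^4 54*x^2 dx = 1152;  ∫_0^4 -36*x dx = -288;
    ∫_0^4 9 dx = 36.
  Sum: 1048576/7 + 32768 − 89088/5 + 768 + 1152 − 288 + 36 = 5824524/35.
Adding: ||u||_{H^1}^2 = 40326224/315 + 5824524/35 = 18549388/63.


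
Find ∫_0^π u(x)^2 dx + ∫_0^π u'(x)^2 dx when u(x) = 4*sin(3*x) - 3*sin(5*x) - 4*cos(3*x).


||u||_{H^1(0,π)}^2 = 277*π

u'(x) = 12*sin(3*x) + 12*cos(3*x) - 15*cos(5*x).
Expand u² and (u')² and integrate term by term on (0, π), using: for integers n ≥ 1, ∫_0^π sin²(nx) dx = ∫_0^π cos²(nx) dx = π/2; for n ≠ n', ∫_0^π sin(nx)sin(n'x) dx = ∫_0^π cos(nx)cos(n'x) dx = 0; and by product-to-sum, ∫_0^π sin(nx)cos(n'x) dx = ½∫_0^π [sin((n+n')x) + sin((n−n')x)] dx, which is 0 when n+n' is even and 2n/(n²−n'²) when n+n' is odd (it need not vanish on (0, π)).
  u² squared terms: (-4)²·∫cos(3x)² dx = 16·π/2 = 8*π;  (-3)²·∫sin(5x)² dx = 9·π/2 = 9*π/2;  (4)²·∫sin(3x)² dx = 16·π/2 = 8*π.
  u² cross terms: 2·(-4)·(-3)·∫cos(3x)·sin(5x) dx = 24·(0) = 0;  2·(-4)·(4)·∫cos(3x)·sin(3x) dx = -32·(0) = 0;  2·(-3)·(4)·∫sin(5x)·sin(3x) dx = -24·(0) = 0.
  So ∫_0^π u² dx = 8*π + 9*π/2 + 8*π + 0 + 0 + 0 = 41*π/2.
  (u')² squared terms: (-15)²·∫cos(5x)² dx = 225·π/2 = 225*π/2;  (12)²·∫cos(3x)² dx = 144·π/2 = 72*π;  (12)²·∫sin(3x)² dx = 144·π/2 = 72*π.
  (u')² cross terms: 2·(-15)·(12)·∫cos(5x)·cos(3x) dx = -360·(0) = 0;  2·(-15)·(12)·∫cos(5x)·sin(3x) dx = -360·(0) = 0;  2·(12)·(12)·∫cos(3x)·sin(3x) dx = 288·(0) = 0.
  So ∫_0^π (u')² dx = 225*π/2 + 72*π + 72*π + 0 + 0 + 0 = 513*π/2.
||u||_{H^1}^2 = (41*π/2) + (513*π/2) = 277*π.


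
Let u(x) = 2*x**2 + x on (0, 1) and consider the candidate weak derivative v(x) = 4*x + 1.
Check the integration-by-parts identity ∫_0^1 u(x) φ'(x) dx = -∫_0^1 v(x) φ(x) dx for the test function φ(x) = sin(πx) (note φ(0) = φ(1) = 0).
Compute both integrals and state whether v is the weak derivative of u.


LHS = -6/π, RHS = -6/π. Yes, v = u' weakly.

u(x) = 2*x**2 + x, classical derivative u'(x) = 4*x + 1.
φ(x) = sin(πx), so φ'(x) = π*cos(π*x).
Note φ(0) = φ(1) = 0, so the boundary term u·φ vanishes.
LHS = ∫_0^1 u(x) φ'(x) dx = ∫_0^1 (2*π*x^2*cos(π*x) + π*x*cos(π*x)) dx. Term by term:
  ∫_0^1 π*x*cos(π*x) dx = -2/π;  ∫_0^1 2*π*x^2*cos(π*x) dx = -4/π.
Sum: -2/π − 4/π = -6/π.
So LHS = -6/π.
∫_0^1 v(x) φ(x) dx = ∫_0^1 (4*x*sin(π*x) + sin(π*x)) dx. Term by term:
  ∫_0^1 4*x*sin(π*x) dx = 4/π;  ∫_0^1 sin(π*x) dx = 2/π.
Sum: 4/π + 2/π = 6/π.
So RHS = -∫_0^1 v(x) φ(x) dx = -6/π.
LHS = RHS, so the identity holds for this test φ.
Moreover u is smooth here and v(x) = u'(x) = 4*x + 1 pointwise, so the identity holds for every test function. Hence v is the weak derivative of u.


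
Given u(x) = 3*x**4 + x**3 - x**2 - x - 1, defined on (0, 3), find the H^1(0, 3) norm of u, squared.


||u||_{H^1}^2 = 10203861/140

The H^1 norm (squared) on an interval (0, L) is
  ||u||_{H^1}^2 = ∫_0^L u(x)^2 dx + ∫_0^L u'(x)^2 dx.
Compute u'(x) = 12*x**3 + 3*x**2 - 2*x - 1.
Then u(x)^2 = 9*x**8 + 6*x**7 - 5*x**6 - 8*x**5 - 7*x**4 + 3*x**2 + 2*x + 1 and u'(x)^2 = 144*x**6 + 72*x**5 - 39*x**4 - 36*x**3 - 2*x**2 + 4*x + 1.
Integrate each monomial from 0 to 3 using ∫_0^3 c·x^n dx = c·3^(n+1)/(n+1):
  ∫_0^3 u(x)^2 dx = ∫_0^3 (9*x^8 + 6*x^7 - 5*x^6 - 8*x^5 - 7*x^4 + 3*x^2 + 2*x + 1) dx. Term by term:
    ∫_0^3 9*x^8 dx = 19683;  ∫_0^3 6*x^7 dx = 19683/4;  ∫_0^3 -5*x^6 dx = -10935/7;
    ∫_0^3 -8*x^5 dx = -972;  ∫_0^3 -7*x^4 dx = -1701/5;  ∫_0^3 3*x^2 dx = 27;
    ∫_0^3 2*x dx = 9;  ∫_0^3 1 dx = 3.
  Sum: 19683 + 19683/4 − 10935/7 − 972 − 1701/5 + 27 + 9 + 3 = 3047577/140.
  ∫_0^3 u'(x)^2 dx = ∫_0^3 (144*x^6 + 72*x^5 - 39*x^4 - 36*x^3 - 2*x^2 + 4*x + 1) dx. Term by term:
    ∫_0^3 144*x^6 dx = 314928/7;  ∫_0^3 72*x^5 dx = 8748;  ∫_0^3 -39*x^4 dx = -9477/5;
    ∫_0^3 -36*x^3 dx = -729;  ∫_0^3 -2*x^2 dx = -18;  ∫_0^3 4*x dx = 18;
    ∫_0^3 1 dx = 3.
  Sum: 314928/7 + 8748 − 9477/5 − 729 − 18 + 18 + 3 = 1789071/35.
Adding: ||u||_{H^1}^2 = 3047577/140 + 1789071/35 = 10203861/140.


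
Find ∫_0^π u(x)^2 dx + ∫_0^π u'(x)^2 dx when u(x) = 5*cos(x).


||u||_{H^1(0,π)}^2 = 25*π

u'(x) = -5*sin(x).
Expand u² and (u')² and integrate term by term on (0, π), using: for integers n ≥ 1, ∫_0^π sin²(nx) dx = ∫_0^π cos²(nx) dx = π/2; for n ≠ n', ∫_0^π sin(nx)sin(n'x) dx = ∫_0^π cos(nx)cos(n'x) dx = 0; and by product-to-sum, ∫_0^π sin(nx)cos(n'x) dx = ½∫_0^π [sin((n+n')x) + sin((n−n')x)] dx, which is 0 when n+n' is even and 2n/(n²−n'²) when n+n' is odd (it need not vanish on (0, π)).
  u² squared terms: (5)²·∫cos(x)² dx = 25·π/2 = 25*π/2.
  So ∫_0^π u² dx = 25*π/2.
  (u')² squared terms: (-5)²·∫sin(x)² dx = 25·π/2 = 25*π/2.
  So ∫_0^π (u')² dx = 25*π/2.
||u||_{H^1}^2 = (25*π/2) + (25*π/2) = 25*π.


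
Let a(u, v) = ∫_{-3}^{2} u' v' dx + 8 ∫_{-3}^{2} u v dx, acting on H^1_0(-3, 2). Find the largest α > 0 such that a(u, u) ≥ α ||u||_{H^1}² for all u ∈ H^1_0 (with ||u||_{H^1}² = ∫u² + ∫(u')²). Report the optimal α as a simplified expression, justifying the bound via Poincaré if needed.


α = 1

Coercivity of a(·,·) on H^1_0(-3, 2) means a(u, u) ≥ α ||u||_{H^1}² for every u ∈ H^1_0.
The interval has length L = 5, and Poincaré/coercivity depend only on L. Here a(u, u) = ∫(u')² + (8)·∫u².
Here c = 8 ≥ 1, so a(u,u) = ∫(u')² + c∫u² ≥ ∫(u')² + ∫u² = ||u||_{H^1}², i.e. α = 1 works. No larger α is possible: a(u,u) ≥ α||u||_{H^1}² means (1−α)∫(u')² ≥ (α−c)∫u², and for the modes u_n = sin(nπ(x−x₀)/L) (x₀ the left endpoint) one has ∫u_n²/∫(u_n')² = (L/(nπ))² → 0, so a(u_n,u_n)/||u_n||_{H^1}² → 1. Hence the optimal constant is α = 1.
Therefore α = 1.


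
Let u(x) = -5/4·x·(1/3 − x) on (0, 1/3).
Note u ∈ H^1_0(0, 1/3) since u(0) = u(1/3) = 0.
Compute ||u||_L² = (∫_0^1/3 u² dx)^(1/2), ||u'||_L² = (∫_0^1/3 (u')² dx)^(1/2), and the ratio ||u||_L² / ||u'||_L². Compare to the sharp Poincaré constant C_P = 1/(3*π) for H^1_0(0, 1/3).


||u||_L² / ||u'||_L² = sqrt(10)/30 < C_P = 1/(3*π).

u(x) = -5/4·x·(1/3 − x), so u'(x) = 5*x/2 - 5/12.
u(x) = -5/4·x·(1/3 − x) vanishes at x = 0 and x = 1/3, so u ∈ H^1_0(0, 1/3). Differentiate via the product rule and integrate the resulting polynomials term by term.
  ∫_0^1/3 u² dx = ∫_0^1/3 (25*x^4/16 - 25*x^3/24 + 25*x^2/144) dx. Term by term:
    ∫_0^1/3 25*x^4/16 dx = 5/3888;  ∫_0^1/3 -25*x^3/24 dx = -25/7776;  ∫_0^1/3 25*x^2/144 dx = 25/11664.
  Sum: 5/3888 − 25/7776 + 25/11664 = 5/23328.
  ∫_0^1/3 (u')² dx = ∫_0^1/3 (25*x^2/4 - 25*x/12 + 25/144) dx. Term by term:
    ∫_0^1/3 25*x^2/4 dx = 25/324;  ∫_0^1/3 -25*x/12 dx = -25/216;  ∫_0^1/3 25/144 dx = 25/432.
  Sum: 25/324 − 25/216 + 25/432 = 25/1296.
∫_0^1/3 u² dx = 5/23328, so ||u||_L² = sqrt(10)/216.
∫_0^1/3 (u')² dx = 25/1296, so ||u'||_L² = 5/36.
Ratio ||u||_L² / ||u'||_L² = sqrt(10)/30.
Sharp Poincaré constant on H^1_0(0, 1/3) is C_P = L/π = 1/(3*π), achieved by sin(3*π·x).
A polynomial bump cannot attain the sharp Poincaré constant (only the first sine eigenfunction does), so the ratio is strictly less than C_P, consistent with ||u||_L² ≤ C_P ||u'||_L².


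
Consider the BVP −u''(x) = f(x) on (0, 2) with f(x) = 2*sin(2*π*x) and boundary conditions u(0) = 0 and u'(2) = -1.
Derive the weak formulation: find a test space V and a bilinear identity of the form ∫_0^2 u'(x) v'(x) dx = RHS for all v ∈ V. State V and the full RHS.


V = {v ∈ H^1(0, 2) : v(0) = 0} (test functions vanish at x = 0 where u is specified); weak form: ∫_0^2 u'v' dx = ∫_0^2 (2*sin(2*π*x)) v dx − v(2) for all v ∈ V.

Multiply both sides by a test function v and integrate from 0 to 2:
  ∫_0^2 −u''(x) v(x) dx = ∫_0^2 f(x) v(x) dx.
Integrate the LHS by parts once:
  ∫_0^2 −u'' v dx = −[u'(x) v(x)]_0^2 + ∫_0^2 u'(x) v'(x) dx.
Thus ∫_0^2 u'(x) v'(x) dx = ∫_0^2 f(x) v(x) dx + [u'(x) v(x)]_0^2.
Choose V so that boundary terms are either known or forced to vanish.
Mixed BC: u(0) = 0 (Dirichlet) and u'(2) = -1 (Neumann). Define V = {v ∈ H^1(0, 2) : v(0) = 0}. Then [u' v]_0^2 = u'(2)·v(2) − u'(0)·0 = − v(2).
Weak formulation: find u (satisfying any essential BC) such that ∫_0^2 u'(x) v'(x) dx = ∫_0^2 f v dx − v(2) for all v ∈ V (Dirichlet at 0 absorbed into V; Neumann datum at x = 2 contributes the boundary term).
Substituting f(x) = 2*sin(2*π*x), the right-hand side is ∫_0^2 (2*sin(2*π*x)) v dx − v(2).


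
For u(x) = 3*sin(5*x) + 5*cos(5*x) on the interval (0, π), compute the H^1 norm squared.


||u||_{H^1(0,π)}^2 = 442*π

u'(x) = -25*sin(5*x) + 15*cos(5*x).
Expand u² and (u')² and integrate term by term on (0, π), using: for integers n ≥ 1, ∫_0^π sin²(nx) dx = ∫_0^π cos²(nx) dx = π/2; for n ≠ n', ∫_0^π sin(nx)sin(n'x) dx = ∫_0^π cos(nx)cos(n'x) dx = 0; and by product-to-sum, ∫_0^π sin(nx)cos(n'x) dx = ½∫_0^π [sin((n+n')x) + sin((n−n')x)] dx, which is 0 when n+n' is even and 2n/(n²−n'²) when n+n' is odd (it need not vanish on (0, π)).
  u² squared terms: (3)²·∫sin(5x)² dx = 9·π/2 = 9*π/2;  (5)²·∫cos(5x)² dx = 25·π/2 = 25*π/2.
  u² cross terms: 2·(3)·(5)·∫sin(5x)·cos(5x) dx = 30·(0) = 0.
  So ∫_0^π u² dx = 9*π/2 + 25*π/2 + 0 = 17*π.
  (u')² squared terms: (-25)²·∫sin(5x)² dx = 625·π/2 = 625*π/2;  (15)²·∫cos(5x)² dx = 225·π/2 = 225*π/2.
  (u')² cross terms: 2·(-25)·(15)·∫sin(5x)·cos(5x) dx = -750·(0) = 0.
  So ∫_0^π (u')² dx = 625*π/2 + 225*π/2 + 0 = 425*π.
||u||_{H^1}^2 = (17*π) + (425*π) = 442*π.


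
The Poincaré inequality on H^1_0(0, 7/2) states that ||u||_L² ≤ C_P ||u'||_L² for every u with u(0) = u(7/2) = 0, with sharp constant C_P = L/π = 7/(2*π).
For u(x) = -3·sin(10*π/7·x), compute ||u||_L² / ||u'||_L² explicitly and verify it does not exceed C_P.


||u||_L² / ||u'||_L² = 7/(10*π) < C_P = 7/(2*π).

u(x) = -3·sin(10*π/7·x), so u'(x) = -30*π*cos(10*π*x/7)/7.
Writing u(x) = A·sin(kπx/L) with A = -3 and k = 5, use ∫_0^L sin²(kπx/L) dx = L/2 and ∫_0^L cos²(kπx/L) dx = L/2.
u² = 9·sin²(10*π/7·x) and (u')² = 900*π^2/49·cos²(10*π/7·x), and each of sin², cos² integrates to L/2 = 7/4 over (0, 7/2).
∫_0^7/2 u² dx = 63/4, so ||u||_L² = 3*sqrt(7)/2.
∫_0^7/2 (u')² dx = 225*π^2/7, so ||u'||_L² = 15*sqrt(7)*π/7.
Ratio ||u||_L² / ||u'||_L² = 7/(10*π).
Sharp Poincaré constant on H^1_0(0, 7/2) is C_P = L/π = 7/(2*π), achieved by sin(2*π/7·x).
This is the k = 5 harmonic; the ratio L/(kπ) is strictly less than C_P = L/π, consistent with the sharp inequality ||u||_L² ≤ C_P ||u'||_L².


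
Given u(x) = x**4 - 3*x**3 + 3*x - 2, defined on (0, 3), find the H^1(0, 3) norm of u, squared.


||u||_{H^1}^2 = 32811/140

The H^1 norm (squared) on an interval (0, L) is
  ||u||_{H^1}^2 = ∫_0^L u(x)^2 dx + ∫_0^L u'(x)^2 dx.
Compute u'(x) = 4*x**3 - 9*x**2 + 3.
Then u(x)^2 = x**8 - 6*x**7 + 9*x**6 + 6*x**5 - 22*x**4 + 12*x**3 + 9*x**2 - 12*x + 4 and u'(x)^2 = 16*x**6 - 72*x**5 + 81*x**4 + 24*x**3 - 54*x**2 + 9.
Integrate each monomial from 0 to 3 using ∫_0^3 c·x^n dx = c·3^(n+1)/(n+1):
  ∫_0^3 u(x)^2 dx = ∫_0^3 (x^8 - 6*x^7 + 9*x^6 + 6*x^5 - 22*x^4 + 12*x^3 + 9*x^2 - 12*x + 4) dx. Term by term:
    ∫_0^3 x^8 dx = 2187;  ∫_0^3 -6*x^7 dx = -19683/4;  ∫_0^3 9*x^6 dx = 19683/7;
    ∫_0^3 6*x^5 dx = 729;  ∫_0^3 -22*x^4 dx = -5346/5;  ∫_0^3 12*x^3 dx = 243;
    ∫_0^3 9*x^2 dx = 81;  ∫_0^3 -12*x dx = -54;  ∫_0^3 4 dx = 12.
  Sum: 2187 − 19683/4 + 19683/7 + 729 − 5346/5 + 243 + 81 − 54 + 12 = 2787/140.
  ∫_0^3 u'(x)^2 dx = ∫_0^3 (16*x^6 - 72*x^5 + 81*x^4 + 24*x^3 - 54*x^2 + 9) dx. Term by term:
    ∫_0^3 16*x^6 dx = 34992/7;  ∫_0^3 -72*x^5 dx = -8748;  ∫_0^3 81*x^4 dx = 19683/5;
    ∫_0^3 24*x^3 dx = 486;  ∫_0^3 -54*x^2 dx = -486;  ∫_0^3 9 dx = 27.
  Sum: 34992/7 − 8748 + 19683/5 + 486 − 486 + 27 = 7506/35.
Adding: ||u||_{H^1}^2 = 2787/140 + 7506/35 = 32811/140.


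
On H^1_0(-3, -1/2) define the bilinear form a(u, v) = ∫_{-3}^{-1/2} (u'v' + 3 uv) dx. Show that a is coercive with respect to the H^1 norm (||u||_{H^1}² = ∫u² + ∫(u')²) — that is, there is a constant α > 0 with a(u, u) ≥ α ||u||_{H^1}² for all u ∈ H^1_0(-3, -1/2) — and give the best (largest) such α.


α = 1

Coercivity of a(·,·) on H^1_0(-3, -1/2) means a(u, u) ≥ α ||u||_{H^1}² for every u ∈ H^1_0.
The interval has length L = 5/2, and Poincaré/coercivity depend only on L. Here a(u, u) = ∫(u')² + (3)·∫u².
Here c = 3 ≥ 1, so a(u,u) = ∫(u')² + c∫u² ≥ ∫(u')² + ∫u² = ||u||_{H^1}², i.e. α = 1 works. No larger α is possible: a(u,u) ≥ α||u||_{H^1}² means (1−α)∫(u')² ≥ (α−c)∫u², and for the modes u_n = sin(nπ(x−x₀)/L) (x₀ the left endpoint) one has ∫u_n²/∫(u_n')² = (L/(nπ))² → 0, so a(u_n,u_n)/||u_n||_{H^1}² → 1. Hence the optimal constant is α = 1.
Therefore α = 1.


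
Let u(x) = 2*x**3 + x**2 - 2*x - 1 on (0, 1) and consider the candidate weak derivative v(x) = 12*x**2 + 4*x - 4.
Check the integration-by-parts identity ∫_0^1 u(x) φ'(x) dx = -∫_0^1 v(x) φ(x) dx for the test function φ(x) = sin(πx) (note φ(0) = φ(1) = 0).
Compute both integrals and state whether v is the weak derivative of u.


LHS = -4/π + 24/π^3, RHS = -8/π + 48/π^3. No, v is not the weak derivative of u.

u(x) = 2*x**3 + x**2 - 2*x - 1, classical derivative u'(x) = 6*x**2 + 2*x - 2.
φ(x) = sin(πx), so φ'(x) = π*cos(π*x).
Note φ(0) = φ(1) = 0, so the boundary term u·φ vanishes.
LHS = ∫_0^1 u(x) φ'(x) dx = ∫_0^1 (2*π*x^3*cos(π*x) + π*x^2*cos(π*x) - 2*π*x*cos(π*x) - π*cos(π*x)) dx. Term by term:
  ∫_0^1 -π*cos(π*x) dx = 0;  ∫_0^1 π*x^2*cos(π*x) dx = -2/π;  ∫_0^1 -2*π*x*cos(π*x) dx = 4/π;
  ∫_0^1 2*π*x^3*cos(π*x) dx = -6/π + 24/π^3.
Sum: 0 − 2/π + 4/π + -6/π + 24/π^3 = -4/π + 24/π^3.
So LHS = -4/π + 24/π^3.
∫_0^1 v(x) φ(x) dx = ∫_0^1 (12*x^2*sin(π*x) + 4*x*sin(π*x) - 4*sin(π*x)) dx. Term by term:
  ∫_0^1 -4*sin(π*x) dx = -8/π;  ∫_0^1 4*x*sin(π*x) dx = 4/π;  ∫_0^1 12*x^2*sin(π*x) dx = -48/π^3 + 12/π.
Sum: -8/π + 4/π + -48/π^3 + 12/π = -48/π^3 + 8/π.
So RHS = -∫_0^1 v(x) φ(x) dx = -8/π + 48/π^3.
LHS − RHS = -24/π^3 + 4/π ≠ 0, so the identity fails.
(For a valid weak derivative the identity must hold for EVERY test function, in particular this one. The failure shows v is NOT the weak derivative of u.)
Correct weak derivative would be u'(x) = 6*x**2 + 2*x - 2.
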